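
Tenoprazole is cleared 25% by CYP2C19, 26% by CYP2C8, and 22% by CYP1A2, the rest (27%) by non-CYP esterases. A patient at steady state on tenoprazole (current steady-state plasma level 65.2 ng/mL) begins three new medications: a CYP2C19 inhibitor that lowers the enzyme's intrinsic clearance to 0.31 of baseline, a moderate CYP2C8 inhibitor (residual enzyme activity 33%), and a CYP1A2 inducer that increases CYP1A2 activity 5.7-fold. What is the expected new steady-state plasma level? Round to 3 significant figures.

38.6 ng/mL

The CYP2C19 pathway (25% of clearance) drops to 0.31× activity: 0.25 × 0.31 = 0.0775.
The CYP2C8 pathway (26% of clearance) falls to 0.33× activity: 0.26 × 0.33 = 0.0858.
The CYP1A2 pathway (22% of clearance) increases to 5.7× activity: 0.22 × 5.7 = 1.254.
Non-CYP routes (27%) are unchanged.
CL_new/CL_old = 0.0775 + 0.0858 + 1.254 + 0.27 = 1.6873.
Dividing the baseline by the relative clearance: 65.2 / 1.6873 = 38.6 ng/mL.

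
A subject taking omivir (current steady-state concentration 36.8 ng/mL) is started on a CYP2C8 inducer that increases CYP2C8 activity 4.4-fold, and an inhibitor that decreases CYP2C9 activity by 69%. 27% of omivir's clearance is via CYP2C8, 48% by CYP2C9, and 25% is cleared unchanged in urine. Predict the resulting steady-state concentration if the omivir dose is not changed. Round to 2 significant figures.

23 ng/mL

The CYP2C8 pathway (27% of clearance) increases to 4.4× activity: 0.27 × 4.4 = 1.188.
The CYP2C9 pathway (48% of clearance) drops to 0.31× activity: 0.48 × 0.31 = 0.1488.
The remaining 25% of clearance is unaffected.
New clearance relative to baseline: 1.188 + 0.1488 + 0.25 = 1.5868.
Dividing the baseline by the relative clearance: 36.8 / 1.5868 = 23 ng/mL.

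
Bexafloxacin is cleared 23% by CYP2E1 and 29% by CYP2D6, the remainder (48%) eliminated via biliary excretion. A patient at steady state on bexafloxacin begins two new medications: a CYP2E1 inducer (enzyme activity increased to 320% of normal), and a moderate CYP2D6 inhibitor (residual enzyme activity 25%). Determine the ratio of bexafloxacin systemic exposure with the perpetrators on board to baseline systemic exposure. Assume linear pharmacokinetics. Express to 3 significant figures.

The CYP2E1 pathway (23% of clearance) increases to 3.2× activity: 0.23 × 3.2 = 0.736.
The CYP2D6 pathway (29% of clearance) falls to 0.25× activity: 0.29 × 0.25 = 0.0725.
Non-CYP routes (48%) are unchanged.
CL_new/CL_old = 0.736 + 0.0725 + 0.48 = 1.2885.
Net systemic exposure ratio = 1 / 1.2885 = 0.776.

0.776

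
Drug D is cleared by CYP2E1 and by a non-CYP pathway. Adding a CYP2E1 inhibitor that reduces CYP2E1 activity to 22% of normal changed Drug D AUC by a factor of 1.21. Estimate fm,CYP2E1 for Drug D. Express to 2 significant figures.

0.22

CL'/CL = 1 / 1.21 = 0.8264
0.22·fm + (1 − fm) = 0.8264
fm = (0.8264 − 1) / (0.22 − 1) = 0.22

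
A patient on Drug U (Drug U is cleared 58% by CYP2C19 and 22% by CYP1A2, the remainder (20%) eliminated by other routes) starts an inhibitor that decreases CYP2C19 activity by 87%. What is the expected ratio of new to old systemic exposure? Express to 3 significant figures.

CYP2C19: 0.58 × 0.13 = 0.0754
CYP1A2: 0.22 (unchanged)
Other: 0.2 (unchanged)
Relative clearance = 0.0754 + 0.22 + 0.2 = 0.4954.
Systemic exposure is inversely proportional to clearance, so the fold-change is 1 / 0.4954 = 2.02.

2.02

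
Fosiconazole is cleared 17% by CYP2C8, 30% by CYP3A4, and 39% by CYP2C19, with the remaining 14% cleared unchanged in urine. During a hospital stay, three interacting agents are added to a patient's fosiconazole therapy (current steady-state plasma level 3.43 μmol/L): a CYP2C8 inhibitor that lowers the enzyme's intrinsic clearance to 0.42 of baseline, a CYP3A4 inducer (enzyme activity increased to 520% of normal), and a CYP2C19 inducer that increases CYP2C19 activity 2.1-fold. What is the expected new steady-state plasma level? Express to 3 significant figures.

1.32 μmol/L

The CYP2C8 pathway (17% of clearance) is reduced to 0.42× activity: 0.17 × 0.42 = 0.0714.
The CYP3A4 pathway (30% of clearance) rises to 5.2× activity: 0.3 × 5.2 = 1.56.
The CYP2C19 pathway (39% of clearance) rises to 2.1× activity: 0.39 × 2.1 = 0.819.
The remaining 14% of clearance is unaffected.
CL_new/CL_old = 0.0714 + 1.56 + 0.819 + 0.14 = 2.5904.
Steady-state plasma level ∝ 1/CL: new value = 3.43 / 2.5904 = 1.32 μmol/L.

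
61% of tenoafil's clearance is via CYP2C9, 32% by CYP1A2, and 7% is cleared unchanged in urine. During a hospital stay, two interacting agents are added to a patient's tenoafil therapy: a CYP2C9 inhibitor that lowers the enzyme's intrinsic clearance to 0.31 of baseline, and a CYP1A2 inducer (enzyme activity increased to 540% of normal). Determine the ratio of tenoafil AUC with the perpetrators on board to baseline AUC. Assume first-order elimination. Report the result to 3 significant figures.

0.503

The CYP2C9 pathway (61% of clearance) is reduced to 0.31× activity: 0.61 × 0.31 = 0.1891.
The CYP1A2 pathway (32% of clearance) increases to 5.4× activity: 0.32 × 5.4 = 1.728.
Non-CYP routes (7%) are unchanged.
Relative clearance = 0.1891 + 1.728 + 0.07 = 1.9871.
AUC ∝ 1/CL: fold-change = 1 / 1.9871 = 0.503.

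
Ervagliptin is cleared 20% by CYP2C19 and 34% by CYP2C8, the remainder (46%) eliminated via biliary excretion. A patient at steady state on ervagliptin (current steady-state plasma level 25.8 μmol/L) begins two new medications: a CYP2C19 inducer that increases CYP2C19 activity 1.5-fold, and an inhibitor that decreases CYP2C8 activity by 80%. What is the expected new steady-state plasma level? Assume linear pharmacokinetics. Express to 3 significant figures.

The CYP2C19 pathway (20% of clearance) increases to 1.5× activity: 0.2 × 1.5 = 0.3.
The CYP2C8 pathway (34% of clearance) is reduced to 0.2× activity: 0.34 × 0.2 = 0.068.
The remaining 46% of clearance is unaffected.
CL_new/CL_old = 0.3 + 0.068 + 0.46 = 0.828.
Dividing the baseline by the relative clearance: 25.8 / 0.828 = 31.2 μmol/L.

31.2 μmol/L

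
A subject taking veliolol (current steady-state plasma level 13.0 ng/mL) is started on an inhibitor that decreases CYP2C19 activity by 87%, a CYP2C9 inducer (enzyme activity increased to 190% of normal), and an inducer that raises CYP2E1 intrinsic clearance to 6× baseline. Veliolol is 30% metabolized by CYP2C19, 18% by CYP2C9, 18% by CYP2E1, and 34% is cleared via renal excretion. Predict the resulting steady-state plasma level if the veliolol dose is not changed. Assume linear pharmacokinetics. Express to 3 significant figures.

CYP2C19: 0.3 × 0.13 = 0.039
CYP2C9: 0.18 × 1.9 = 0.342
CYP2E1: 0.18 × 6 = 1.08
Other: 0.34 (unchanged)
Relative clearance = 0.039 + 0.342 + 1.08 + 0.34 = 1.801.
New steady-state plasma level = 13.0 / 1.801 = 7.22 ng/mL (concentration scales inversely with clearance).

7.22 ng/mL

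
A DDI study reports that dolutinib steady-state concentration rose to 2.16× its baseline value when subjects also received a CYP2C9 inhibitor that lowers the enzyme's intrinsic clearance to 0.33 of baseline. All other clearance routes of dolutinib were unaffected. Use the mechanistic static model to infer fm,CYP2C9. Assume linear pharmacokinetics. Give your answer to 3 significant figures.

0.802

Let fm be the CYP2C9 fraction. New clearance relative to baseline = fm × 0.33 + (1 − fm).
Steady-state concentration ratio = 1 / (new CL fraction), so new CL fraction = 1 / 2.16 = 0.463.
fm × 0.33 + 1 − fm = 0.463  ⇒  fm × (0.33 − 1) = −0.537  ⇒  fm = 0.802.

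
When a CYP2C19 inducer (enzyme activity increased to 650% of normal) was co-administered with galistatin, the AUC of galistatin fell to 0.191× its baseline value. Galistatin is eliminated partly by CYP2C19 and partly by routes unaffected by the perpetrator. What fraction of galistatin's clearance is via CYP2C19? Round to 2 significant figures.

Call the CYP2C19 fraction fm. After the interaction, CL_new/CL_old = fm × 6.5 + (1 − fm).
AUC ratio = 1 / (new CL fraction), so new CL fraction = 1 / 0.191 = 5.236.
fm × 6.5 + 1 − fm = 5.236  ⇒  fm × (6.5 − 1) = 4.236  ⇒  fm = 0.77.

0.77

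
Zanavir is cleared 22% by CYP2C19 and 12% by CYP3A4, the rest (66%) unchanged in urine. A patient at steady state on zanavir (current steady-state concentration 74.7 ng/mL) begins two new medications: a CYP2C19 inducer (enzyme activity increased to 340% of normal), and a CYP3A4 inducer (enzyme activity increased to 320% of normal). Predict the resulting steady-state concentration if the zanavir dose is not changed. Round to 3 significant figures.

The CYP2C19 pathway (22% of clearance) is boosted to 3.4× activity: 0.22 × 3.4 = 0.748.
The CYP3A4 pathway (12% of clearance) increases to 3.2× activity: 0.12 × 3.2 = 0.384.
Non-CYP routes (66%) are unchanged.
New clearance relative to baseline: 0.748 + 0.384 + 0.66 = 1.792.
Steady-state concentration ∝ 1/CL: new value = 74.7 / 1.792 = 41.7 ng/mL.

41.7 ng/mL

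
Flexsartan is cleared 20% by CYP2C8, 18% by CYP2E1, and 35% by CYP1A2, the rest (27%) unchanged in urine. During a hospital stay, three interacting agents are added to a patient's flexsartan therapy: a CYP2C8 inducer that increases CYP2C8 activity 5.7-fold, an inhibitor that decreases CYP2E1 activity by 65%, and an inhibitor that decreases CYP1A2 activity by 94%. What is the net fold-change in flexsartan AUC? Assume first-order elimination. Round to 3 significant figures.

CYP2C8: 0.2 × 5.7 = 1.14
CYP2E1: 0.18 × 0.35 = 0.063
CYP1A2: 0.35 × 0.06 = 0.021
Other: 0.27 (unchanged)
CL_new/CL_old = 1.14 + 0.063 + 0.021 + 0.27 = 1.494.
Net AUC ratio = 1 / 1.494 = 0.669.

0.669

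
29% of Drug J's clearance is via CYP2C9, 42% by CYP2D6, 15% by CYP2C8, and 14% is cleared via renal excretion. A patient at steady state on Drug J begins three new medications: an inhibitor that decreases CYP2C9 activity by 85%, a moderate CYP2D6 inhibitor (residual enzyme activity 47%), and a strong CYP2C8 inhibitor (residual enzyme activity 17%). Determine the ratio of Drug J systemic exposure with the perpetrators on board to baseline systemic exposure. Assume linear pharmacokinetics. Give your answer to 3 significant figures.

2.46

The CYP2C9 pathway (29% of clearance) is reduced to 0.15× activity: 0.29 × 0.15 = 0.0435.
The CYP2D6 pathway (42% of clearance) drops to 0.47× activity: 0.42 × 0.47 = 0.1974.
The CYP2C8 pathway (15% of clearance) is reduced to 0.17× activity: 0.15 × 0.17 = 0.0255.
The remaining 14% of clearance is unaffected.
CL_new/CL_old = 0.0435 + 0.1974 + 0.0255 + 0.14 = 0.4064.
Net systemic exposure ratio = 1 / 0.4064 = 2.46.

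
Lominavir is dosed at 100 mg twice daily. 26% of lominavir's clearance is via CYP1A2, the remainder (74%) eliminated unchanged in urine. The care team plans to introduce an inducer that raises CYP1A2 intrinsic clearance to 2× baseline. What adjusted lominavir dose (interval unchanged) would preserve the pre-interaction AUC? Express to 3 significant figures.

126 mg

The CYP1A2 pathway (26% of clearance) rises to 2× activity: 0.26 × 2 = 0.52.
The remaining 74% of clearance is unaffected.
Relative clearance = 0.52 + 0.74 = 1.26.
Css,avg = (dose rate)/CL, so holding Css fixed requires dose ∝ CL: 100 × 1.26 = 126 mg.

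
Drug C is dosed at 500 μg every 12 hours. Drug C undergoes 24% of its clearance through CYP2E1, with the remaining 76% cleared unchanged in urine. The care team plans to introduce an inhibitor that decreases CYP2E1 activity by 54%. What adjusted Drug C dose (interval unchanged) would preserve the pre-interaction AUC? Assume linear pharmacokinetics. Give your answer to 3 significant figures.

435 μg

The CYP2E1 pathway (24% of clearance) falls to 0.46× activity: 0.24 × 0.46 = 0.1104.
Non-CYP routes (76%) are unchanged.
CL_new/CL_old = 0.1104 + 0.76 = 0.8704.
Css,avg = (dose rate)/CL, so holding Css fixed requires dose ∝ CL: 500 × 0.8704 = 435 μg.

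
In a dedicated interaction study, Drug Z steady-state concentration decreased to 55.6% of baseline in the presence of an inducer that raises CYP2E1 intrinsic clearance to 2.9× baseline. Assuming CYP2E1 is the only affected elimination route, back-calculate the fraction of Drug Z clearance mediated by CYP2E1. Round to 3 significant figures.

CL'/CL = 1 / 0.556 = 1.799
2.9·fm + (1 − fm) = 1.799
fm = (1.799 − 1) / (2.9 − 1) = 0.420

0.420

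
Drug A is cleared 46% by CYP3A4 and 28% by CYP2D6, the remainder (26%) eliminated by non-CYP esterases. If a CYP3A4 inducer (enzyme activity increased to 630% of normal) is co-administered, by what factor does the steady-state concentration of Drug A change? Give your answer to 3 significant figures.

The CYP3A4 pathway (46% of clearance) increases to 6.3× activity: 0.46 × 6.3 = 2.898.
CYP2D6 (28%) and the residual 26% are unaffected.
New clearance relative to baseline: 2.898 + 0.28 + 0.26 = 3.438.
Steady-state concentration is inversely proportional to clearance, so the fold-change is 1 / 3.438 = 0.291.

0.291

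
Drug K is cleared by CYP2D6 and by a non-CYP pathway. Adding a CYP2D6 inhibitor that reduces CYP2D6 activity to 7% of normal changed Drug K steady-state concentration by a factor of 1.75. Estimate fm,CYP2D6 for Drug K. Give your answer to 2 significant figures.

0.46

CL'/CL = 1 / 1.75 = 0.5714
0.07·fm + (1 − fm) = 0.5714
fm = (0.5714 − 1) / (0.07 − 1) = 0.46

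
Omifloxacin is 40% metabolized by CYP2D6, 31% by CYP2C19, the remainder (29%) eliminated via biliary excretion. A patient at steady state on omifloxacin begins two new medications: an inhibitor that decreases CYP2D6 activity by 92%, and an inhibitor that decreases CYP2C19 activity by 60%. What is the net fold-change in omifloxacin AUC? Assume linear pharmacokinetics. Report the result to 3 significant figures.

2.24

CYP2D6: 0.4 × 0.08 = 0.032
CYP2C19: 0.31 × 0.4 = 0.124
Other: 0.29 (unchanged)
New clearance relative to baseline: 0.032 + 0.124 + 0.29 = 0.446.
Net AUC ratio = 1 / 0.446 = 2.24.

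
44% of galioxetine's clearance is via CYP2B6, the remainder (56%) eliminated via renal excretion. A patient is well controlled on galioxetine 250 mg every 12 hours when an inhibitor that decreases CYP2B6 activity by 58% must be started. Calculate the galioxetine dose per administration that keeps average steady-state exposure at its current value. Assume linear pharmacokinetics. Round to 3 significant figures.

The CYP2B6 pathway (44% of clearance) is reduced to 0.42× activity: 0.44 × 0.42 = 0.1848.
The remaining 56% of clearance is unaffected.
CL_new/CL_old = 0.1848 + 0.56 = 0.7448.
Exposure is unchanged when dose changes in proportion to clearance. New dose = 250 mg × 0.7448 = 186 mg.

186 mg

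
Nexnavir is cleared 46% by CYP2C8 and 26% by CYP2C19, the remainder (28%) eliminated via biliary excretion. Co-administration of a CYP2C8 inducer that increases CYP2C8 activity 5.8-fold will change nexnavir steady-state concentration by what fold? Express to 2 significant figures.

The CYP2C8 pathway (46% of clearance) increases to 5.8× activity: 0.46 × 5.8 = 2.668.
CYP2C19 (26%) and the residual 28% are unaffected.
New clearance relative to baseline: 2.668 + 0.26 + 0.28 = 3.208.
Since steady-state concentration ∝ 1/CL, the ratio is 1 / 3.208 = 0.31.

0.31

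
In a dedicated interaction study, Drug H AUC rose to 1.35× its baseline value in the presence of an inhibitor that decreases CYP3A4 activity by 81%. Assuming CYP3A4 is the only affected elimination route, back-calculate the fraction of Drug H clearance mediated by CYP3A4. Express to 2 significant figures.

0.32

Call the CYP3A4 fraction fm. After the interaction, CL_new/CL_old = fm × 0.19 + (1 − fm).
AUC ratio = 1 / (new CL fraction), so new CL fraction = 1 / 1.35 = 0.7407.
fm × 0.19 + 1 − fm = 0.7407  ⇒  fm × (0.19 − 1) = −0.2593  ⇒  fm = 0.32.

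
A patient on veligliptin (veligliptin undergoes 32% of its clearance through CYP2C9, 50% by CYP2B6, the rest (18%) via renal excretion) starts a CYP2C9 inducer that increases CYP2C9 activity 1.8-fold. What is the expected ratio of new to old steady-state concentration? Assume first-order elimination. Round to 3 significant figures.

CYP2C9: 0.32 × 1.8 = 0.576
CYP2B6: 0.5 (unchanged)
Other: 0.18 (unchanged)
CL_new/CL_old = 0.576 + 0.5 + 0.18 = 1.256.
Steady-state concentration is inversely proportional to clearance, so the fold-change is 1 / 1.256 = 0.796.

0.796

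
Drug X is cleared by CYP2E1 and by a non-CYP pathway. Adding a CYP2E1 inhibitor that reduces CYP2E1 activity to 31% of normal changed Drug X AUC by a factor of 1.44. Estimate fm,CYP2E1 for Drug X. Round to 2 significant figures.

Let x = fm,CYP2E1. Because AUC ∝ 1/CL, relative clearance fell to 1/1.44 = 0.6944.
Only the CYP2E1 route changed, so 0.6944 = x·0.31 + (1 − x), giving x = 0.44.

0.44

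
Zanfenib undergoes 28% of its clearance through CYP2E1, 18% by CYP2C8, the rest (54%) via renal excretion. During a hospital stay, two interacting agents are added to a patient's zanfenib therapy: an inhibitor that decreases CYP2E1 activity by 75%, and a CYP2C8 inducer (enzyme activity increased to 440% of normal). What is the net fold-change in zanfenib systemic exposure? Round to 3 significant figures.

0.713

The CYP2E1 pathway (28% of clearance) is reduced to 0.25× activity: 0.28 × 0.25 = 0.07.
The CYP2C8 pathway (18% of clearance) increases to 4.4× activity: 0.18 × 4.4 = 0.792.
Non-CYP routes (54%) are unchanged.
CL_new/CL_old = 0.07 + 0.792 + 0.54 = 1.402.
Net systemic exposure ratio = 1 / 1.402 = 0.713.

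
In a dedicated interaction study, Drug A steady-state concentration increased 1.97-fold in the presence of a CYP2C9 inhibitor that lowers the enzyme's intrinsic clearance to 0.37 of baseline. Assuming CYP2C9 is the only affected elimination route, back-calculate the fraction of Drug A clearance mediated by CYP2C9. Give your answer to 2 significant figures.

Let fm be the CYP2C9 fraction. New clearance relative to baseline = fm × 0.37 + (1 − fm).
Steady-state concentration ratio = 1 / (new CL fraction), so new CL fraction = 1 / 1.97 = 0.5076.
fm × 0.37 + 1 − fm = 0.5076  ⇒  fm × (0.37 − 1) = −0.4924  ⇒  fm = 0.78.

0.78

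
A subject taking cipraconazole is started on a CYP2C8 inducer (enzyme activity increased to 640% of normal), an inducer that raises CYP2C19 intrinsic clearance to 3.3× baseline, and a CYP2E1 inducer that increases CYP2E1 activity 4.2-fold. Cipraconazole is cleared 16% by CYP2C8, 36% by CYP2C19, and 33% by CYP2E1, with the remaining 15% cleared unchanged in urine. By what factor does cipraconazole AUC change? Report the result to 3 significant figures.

The CYP2C8 pathway (16% of clearance) increases to 6.4× activity: 0.16 × 6.4 = 1.024.
The CYP2C19 pathway (36% of clearance) rises to 3.3× activity: 0.36 × 3.3 = 1.188.
The CYP2E1 pathway (33% of clearance) increases to 4.2× activity: 0.33 × 4.2 = 1.386.
Non-CYP routes (15%) are unchanged.
New clearance relative to baseline: 1.024 + 1.188 + 1.386 + 0.15 = 3.748.
AUC ∝ 1/CL: fold-change = 1 / 3.748 = 0.267.

0.267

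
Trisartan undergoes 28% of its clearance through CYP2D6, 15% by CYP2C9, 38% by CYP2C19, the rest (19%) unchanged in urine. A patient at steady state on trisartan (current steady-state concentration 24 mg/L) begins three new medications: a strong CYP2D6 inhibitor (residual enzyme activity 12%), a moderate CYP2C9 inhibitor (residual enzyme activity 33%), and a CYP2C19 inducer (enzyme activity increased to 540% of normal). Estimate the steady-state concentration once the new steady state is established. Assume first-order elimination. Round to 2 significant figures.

10 mg/L

CYP2D6: 0.28 × 0.12 = 0.0336
CYP2C9: 0.15 × 0.33 = 0.0495
CYP2C19: 0.38 × 5.4 = 2.052
Other: 0.19 (unchanged)
New clearance relative to baseline: 0.0336 + 0.0495 + 2.052 + 0.19 = 2.3251.
Dividing the baseline by the relative clearance: 24 / 2.3251 = 10 mg/L.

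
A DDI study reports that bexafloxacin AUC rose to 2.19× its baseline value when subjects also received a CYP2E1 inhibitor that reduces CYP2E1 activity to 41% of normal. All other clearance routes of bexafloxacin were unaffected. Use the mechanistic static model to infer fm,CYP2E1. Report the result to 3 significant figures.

0.921

Let x = fm,CYP2E1. Because AUC ∝ 1/CL, relative clearance fell to 1/2.19 = 0.4566.
Setting x·0.41 + (1 − x) = 0.4566 and solving: x = (0.4566 − 1)/(0.41 − 1) = 0.921.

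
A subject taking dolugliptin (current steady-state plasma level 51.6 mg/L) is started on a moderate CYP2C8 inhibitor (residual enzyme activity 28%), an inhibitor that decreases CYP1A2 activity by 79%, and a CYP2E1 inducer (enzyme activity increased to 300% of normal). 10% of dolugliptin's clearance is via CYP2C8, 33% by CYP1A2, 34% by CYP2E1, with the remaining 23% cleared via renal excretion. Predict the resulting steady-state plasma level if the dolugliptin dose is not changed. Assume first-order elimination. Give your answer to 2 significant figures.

CYP2C8: 0.1 × 0.28 = 0.028
CYP1A2: 0.33 × 0.21 = 0.0693
CYP2E1: 0.34 × 3 = 1.02
Other: 0.23 (unchanged)
CL_new/CL_old = 0.028 + 0.0693 + 1.02 + 0.23 = 1.3473.
Dividing the baseline by the relative clearance: 51.6 / 1.3473 = 38 mg/L.

38 mg/L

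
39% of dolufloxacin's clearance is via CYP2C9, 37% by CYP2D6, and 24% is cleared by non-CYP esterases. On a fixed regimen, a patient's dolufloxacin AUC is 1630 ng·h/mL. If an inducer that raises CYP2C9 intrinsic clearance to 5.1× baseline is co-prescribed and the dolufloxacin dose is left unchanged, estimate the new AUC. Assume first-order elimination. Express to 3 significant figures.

627 ng·h/mL

The CYP2C9 pathway (39% of clearance) is boosted to 5.1× activity: 0.39 × 5.1 = 1.989.
CYP2D6 (37%) and the residual 24% are unaffected.
New clearance relative to baseline: 1.989 + 0.37 + 0.24 = 2.599.
AUC ∝ 1/CL, so new value = 1630 / 2.599 = 627 ng·h/mL.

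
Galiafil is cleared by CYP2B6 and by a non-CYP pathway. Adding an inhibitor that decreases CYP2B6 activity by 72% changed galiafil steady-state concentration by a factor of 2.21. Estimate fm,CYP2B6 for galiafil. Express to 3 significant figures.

0.760

CL'/CL = 1 / 2.21 = 0.4525
0.28·fm + (1 − fm) = 0.4525
fm = (0.4525 − 1) / (0.28 − 1) = 0.760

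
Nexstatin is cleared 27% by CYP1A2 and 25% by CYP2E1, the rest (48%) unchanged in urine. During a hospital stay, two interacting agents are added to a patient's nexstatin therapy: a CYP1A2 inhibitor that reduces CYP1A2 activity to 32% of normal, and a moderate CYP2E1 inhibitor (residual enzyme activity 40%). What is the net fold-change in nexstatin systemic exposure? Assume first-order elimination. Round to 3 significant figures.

1.50

CYP1A2: 0.27 × 0.32 = 0.0864
CYP2E1: 0.25 × 0.4 = 0.1
Other: 0.48 (unchanged)
New clearance relative to baseline: 0.0864 + 0.1 + 0.48 = 0.6664.
Net systemic exposure ratio = 1 / 0.6664 = 1.50.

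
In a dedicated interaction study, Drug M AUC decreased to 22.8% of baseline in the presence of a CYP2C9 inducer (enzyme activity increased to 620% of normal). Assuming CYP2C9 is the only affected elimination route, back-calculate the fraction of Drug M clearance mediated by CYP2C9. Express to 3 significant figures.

0.651

Write x for the fraction cleared via CYP2C9. The observed AUC change means clearance rose to 1/0.228 = 4.386 of baseline.
Only the CYP2C9 route changed, so 4.386 = x·6.2 + (1 − x), giving x = 0.651.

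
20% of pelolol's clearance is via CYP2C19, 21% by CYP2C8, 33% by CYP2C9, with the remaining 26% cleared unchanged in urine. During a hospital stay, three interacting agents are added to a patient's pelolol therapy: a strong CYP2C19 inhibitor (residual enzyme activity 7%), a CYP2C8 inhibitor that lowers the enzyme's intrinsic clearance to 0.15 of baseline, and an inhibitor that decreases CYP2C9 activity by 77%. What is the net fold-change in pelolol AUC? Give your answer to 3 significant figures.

CYP2C19: 0.2 × 0.07 = 0.014
CYP2C8: 0.21 × 0.15 = 0.0315
CYP2C9: 0.33 × 0.23 = 0.0759
Other: 0.26 (unchanged)
New clearance relative to baseline: 0.014 + 0.0315 + 0.0759 + 0.26 = 0.3814.
Net AUC ratio = 1 / 0.3814 = 2.62.

2.62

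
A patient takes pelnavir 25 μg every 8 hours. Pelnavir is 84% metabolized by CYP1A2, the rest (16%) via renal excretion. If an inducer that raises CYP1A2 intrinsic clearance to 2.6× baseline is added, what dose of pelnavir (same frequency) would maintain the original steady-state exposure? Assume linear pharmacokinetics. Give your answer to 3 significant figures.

58.6 μg

The CYP1A2 pathway (84% of clearance) is boosted to 2.6× activity: 0.84 × 2.6 = 2.184.
Non-CYP routes (16%) are unchanged.
Relative clearance = 2.184 + 0.16 = 2.344.
Exposure is unchanged when dose changes in proportion to clearance. New dose = 25 μg × 2.344 = 58.6 μg.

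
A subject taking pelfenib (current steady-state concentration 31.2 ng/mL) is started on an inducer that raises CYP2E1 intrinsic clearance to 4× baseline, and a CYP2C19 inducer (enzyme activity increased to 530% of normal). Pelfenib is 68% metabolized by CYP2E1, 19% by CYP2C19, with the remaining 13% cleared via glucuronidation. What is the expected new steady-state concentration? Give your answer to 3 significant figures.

8.09 ng/mL

The CYP2E1 pathway (68% of clearance) is boosted to 4× activity: 0.68 × 4 = 2.72.
The CYP2C19 pathway (19% of clearance) is boosted to 5.3× activity: 0.19 × 5.3 = 1.007.
The remaining 13% of clearance is unaffected.
Relative clearance = 2.72 + 1.007 + 0.13 = 3.857.
Steady-state concentration ∝ 1/CL: new value = 31.2 / 3.857 = 8.09 ng/mL.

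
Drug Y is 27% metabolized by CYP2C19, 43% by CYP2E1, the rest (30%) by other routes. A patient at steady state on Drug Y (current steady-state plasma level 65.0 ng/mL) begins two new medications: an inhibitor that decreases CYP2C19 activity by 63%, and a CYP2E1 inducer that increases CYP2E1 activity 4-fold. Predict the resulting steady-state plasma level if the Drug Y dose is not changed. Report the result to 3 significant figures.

The CYP2C19 pathway (27% of clearance) drops to 0.37× activity: 0.27 × 0.37 = 0.0999.
The CYP2E1 pathway (43% of clearance) is boosted to 4× activity: 0.43 × 4 = 1.72.
The remaining 30% of clearance is unaffected.
CL_new/CL_old = 0.0999 + 1.72 + 0.3 = 2.1199.
New steady-state plasma level = 65.0 / 2.1199 = 30.7 ng/mL (concentration scales inversely with clearance).

30.7 ng/mL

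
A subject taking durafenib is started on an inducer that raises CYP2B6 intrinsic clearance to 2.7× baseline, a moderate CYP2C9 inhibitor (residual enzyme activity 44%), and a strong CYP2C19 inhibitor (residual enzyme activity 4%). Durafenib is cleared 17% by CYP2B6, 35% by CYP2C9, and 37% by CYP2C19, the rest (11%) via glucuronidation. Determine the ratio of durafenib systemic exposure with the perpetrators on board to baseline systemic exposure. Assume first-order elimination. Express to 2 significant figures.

The CYP2B6 pathway (17% of clearance) is boosted to 2.7× activity: 0.17 × 2.7 = 0.459.
The CYP2C9 pathway (35% of clearance) is reduced to 0.44× activity: 0.35 × 0.44 = 0.154.
The CYP2C19 pathway (37% of clearance) falls to 0.04× activity: 0.37 × 0.04 = 0.0148.
The remaining 11% of clearance is unaffected.
CL_new/CL_old = 0.459 + 0.154 + 0.0148 + 0.11 = 0.7378.
Because systemic exposure varies inversely with clearance, the combined effect is 1 / 0.7378 = 1.4.

1.4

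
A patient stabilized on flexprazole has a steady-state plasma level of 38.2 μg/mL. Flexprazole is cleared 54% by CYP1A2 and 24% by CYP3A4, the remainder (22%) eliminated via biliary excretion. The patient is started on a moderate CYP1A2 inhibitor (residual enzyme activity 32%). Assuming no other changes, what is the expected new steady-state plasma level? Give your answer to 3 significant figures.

The CYP1A2 pathway (54% of clearance) drops to 0.32× activity: 0.54 × 0.32 = 0.1728.
CYP3A4 (24%) and the residual 22% are unaffected.
Relative clearance = 0.1728 + 0.24 + 0.22 = 0.6328.
New steady-state plasma level = baseline ÷ relative clearance = 38.2 / 0.6328 = 60.4 μg/mL.

60.4 μg/mL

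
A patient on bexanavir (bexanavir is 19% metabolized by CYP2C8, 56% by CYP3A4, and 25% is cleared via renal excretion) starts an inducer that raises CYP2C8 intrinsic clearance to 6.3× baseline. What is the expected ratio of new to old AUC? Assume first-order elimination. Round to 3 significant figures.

CYP2C8: 0.19 × 6.3 = 1.197
CYP3A4: 0.56 (unchanged)
Other: 0.25 (unchanged)
New clearance relative to baseline: 1.197 + 0.56 + 0.25 = 2.007.
AUC is inversely proportional to clearance, so the fold-change is 1 / 2.007 = 0.498.

0.498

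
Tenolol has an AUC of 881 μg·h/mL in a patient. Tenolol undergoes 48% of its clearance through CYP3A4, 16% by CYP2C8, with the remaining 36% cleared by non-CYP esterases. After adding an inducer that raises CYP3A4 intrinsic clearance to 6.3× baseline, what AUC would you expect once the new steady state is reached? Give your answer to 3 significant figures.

CYP3A4: 0.48 × 6.3 = 3.024
CYP2C8: 0.16 (unchanged)
Other: 0.36 (unchanged)
CL_new/CL_old = 3.024 + 0.16 + 0.36 = 3.544.
With dosing unchanged, AUC scales as 1/CL: 881 / 3.544 = 249 μg·h/mL.

249 μg·h/mL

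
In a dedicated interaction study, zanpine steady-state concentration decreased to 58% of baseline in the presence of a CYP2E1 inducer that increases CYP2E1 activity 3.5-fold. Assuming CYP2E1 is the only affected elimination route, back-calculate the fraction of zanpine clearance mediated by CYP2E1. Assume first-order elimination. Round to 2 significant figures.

0.29

Let x = fm,CYP2E1. Because steady-state concentration ∝ 1/CL, relative clearance rose to 1/0.580 = 1.724.
Only the CYP2E1 route changed, so 1.724 = x·3.5 + (1 − x), giving x = 0.29.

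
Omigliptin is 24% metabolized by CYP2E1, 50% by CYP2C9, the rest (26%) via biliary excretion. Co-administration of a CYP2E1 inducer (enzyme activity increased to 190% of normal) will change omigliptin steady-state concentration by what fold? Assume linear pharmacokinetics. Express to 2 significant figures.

The CYP2E1 pathway (24% of clearance) is boosted to 1.9× activity: 0.24 × 1.9 = 0.456.
CYP2C9 (50%) and the residual 26% are unaffected.
Relative clearance = 0.456 + 0.5 + 0.26 = 1.216.
Since steady-state concentration ∝ 1/CL, the ratio is 1 / 1.216 = 0.82.

0.82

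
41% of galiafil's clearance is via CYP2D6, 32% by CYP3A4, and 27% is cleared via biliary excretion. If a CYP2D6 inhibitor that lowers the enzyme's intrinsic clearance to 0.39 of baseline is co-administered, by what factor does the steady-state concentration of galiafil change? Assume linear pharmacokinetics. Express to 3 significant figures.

The CYP2D6 pathway (41% of clearance) is reduced to 0.39× activity: 0.41 × 0.39 = 0.1599.
CYP3A4 (32%) and the residual 27% are unaffected.
New clearance relative to baseline: 0.1599 + 0.32 + 0.27 = 0.7499.
Steady-state concentration ratio = CL_old/CL_new = 1 / 0.7499 = 1.33.

1.33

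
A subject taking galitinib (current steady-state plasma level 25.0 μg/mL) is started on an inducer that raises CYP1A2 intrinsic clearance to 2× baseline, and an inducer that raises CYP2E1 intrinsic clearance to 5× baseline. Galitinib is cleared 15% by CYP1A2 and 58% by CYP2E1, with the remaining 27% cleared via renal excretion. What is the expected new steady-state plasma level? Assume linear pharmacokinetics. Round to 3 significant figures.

7.20 μg/mL

The CYP1A2 pathway (15% of clearance) is boosted to 2× activity: 0.15 × 2 = 0.3.
The CYP2E1 pathway (58% of clearance) is boosted to 5× activity: 0.58 × 5 = 2.9.
The remaining 27% of clearance is unaffected.
Relative clearance = 0.3 + 2.9 + 0.27 = 3.47.
Steady-state plasma level ∝ 1/CL: new value = 25.0 / 3.47 = 7.20 μg/mL.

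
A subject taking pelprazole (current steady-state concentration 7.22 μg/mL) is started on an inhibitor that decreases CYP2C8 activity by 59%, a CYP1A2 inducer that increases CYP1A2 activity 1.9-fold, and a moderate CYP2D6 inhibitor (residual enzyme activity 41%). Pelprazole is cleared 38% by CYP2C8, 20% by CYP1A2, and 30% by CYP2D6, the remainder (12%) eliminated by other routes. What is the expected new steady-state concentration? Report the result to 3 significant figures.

9.27 μg/mL

CYP2C8: 0.38 × 0.41 = 0.1558
CYP1A2: 0.2 × 1.9 = 0.38
CYP2D6: 0.3 × 0.41 = 0.123
Other: 0.12 (unchanged)
New clearance relative to baseline: 0.1558 + 0.38 + 0.123 + 0.12 = 0.7788.
Steady-state concentration ∝ 1/CL: new value = 7.22 / 0.7788 = 9.27 μg/mL.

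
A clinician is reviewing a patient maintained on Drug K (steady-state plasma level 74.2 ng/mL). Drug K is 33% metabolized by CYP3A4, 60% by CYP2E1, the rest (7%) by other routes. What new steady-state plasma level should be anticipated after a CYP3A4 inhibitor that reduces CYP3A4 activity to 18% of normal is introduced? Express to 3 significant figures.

102 ng/mL

CYP3A4: 0.33 × 0.18 = 0.0594
CYP2E1: 0.6 (unchanged)
Other: 0.07 (unchanged)
New clearance relative to baseline: 0.0594 + 0.6 + 0.07 = 0.7294.
Steady-state plasma level ∝ 1/CL, so new value = 74.2 / 0.7294 = 102 ng/mL.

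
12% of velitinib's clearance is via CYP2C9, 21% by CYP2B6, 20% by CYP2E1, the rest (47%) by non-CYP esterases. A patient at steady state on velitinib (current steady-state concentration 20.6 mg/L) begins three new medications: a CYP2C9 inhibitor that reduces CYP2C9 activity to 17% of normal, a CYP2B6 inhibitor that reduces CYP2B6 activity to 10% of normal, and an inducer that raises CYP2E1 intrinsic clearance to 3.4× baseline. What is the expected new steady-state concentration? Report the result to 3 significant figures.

The CYP2C9 pathway (12% of clearance) is reduced to 0.17× activity: 0.12 × 0.17 = 0.0204.
The CYP2B6 pathway (21% of clearance) is reduced to 0.1× activity: 0.21 × 0.1 = 0.021.
The CYP2E1 pathway (20% of clearance) rises to 3.4× activity: 0.2 × 3.4 = 0.68.
Non-CYP routes (47%) are unchanged.
CL_new/CL_old = 0.0204 + 0.021 + 0.68 + 0.47 = 1.1914.
Steady-state concentration ∝ 1/CL: new value = 20.6 / 1.1914 = 17.3 mg/L.

17.3 mg/L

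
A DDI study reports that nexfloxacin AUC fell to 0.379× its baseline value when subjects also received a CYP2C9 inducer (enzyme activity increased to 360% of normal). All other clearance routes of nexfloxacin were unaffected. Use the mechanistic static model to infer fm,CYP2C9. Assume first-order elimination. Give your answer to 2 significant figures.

Write x for the fraction cleared via CYP2C9. The observed AUC change means clearance rose to 1/0.379 = 2.639 of baseline.
Setting x·3.6 + (1 − x) = 2.639 and solving: x = (2.639 − 1)/(3.6 − 1) = 0.63.

0.63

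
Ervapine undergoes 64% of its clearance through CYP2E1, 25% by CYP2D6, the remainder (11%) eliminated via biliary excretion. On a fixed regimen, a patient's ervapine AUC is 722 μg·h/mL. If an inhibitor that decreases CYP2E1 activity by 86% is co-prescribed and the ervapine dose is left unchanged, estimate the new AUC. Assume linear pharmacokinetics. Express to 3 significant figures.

1.61 × 10³ μg·h/mL

The CYP2E1 pathway (64% of clearance) falls to 0.14× activity: 0.64 × 0.14 = 0.0896.
CYP2D6 (25%) and the residual 11% are unaffected.
Relative clearance = 0.0896 + 0.25 + 0.11 = 0.4496.
With dosing unchanged, AUC scales as 1/CL: 722 / 0.4496 = 1.61 × 10³ μg·h/mL.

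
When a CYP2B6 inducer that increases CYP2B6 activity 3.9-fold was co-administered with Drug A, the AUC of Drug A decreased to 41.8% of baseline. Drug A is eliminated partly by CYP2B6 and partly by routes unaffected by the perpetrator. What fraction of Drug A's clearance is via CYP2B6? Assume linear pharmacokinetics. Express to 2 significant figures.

0.48

Call the CYP2B6 fraction fm. After the interaction, CL_new/CL_old = fm × 3.9 + (1 − fm).
AUC ratio = 1 / (new CL fraction), so new CL fraction = 1 / 0.418 = 2.392.
fm × 3.9 + 1 − fm = 2.392  ⇒  fm × (3.9 − 1) = 1.392  ⇒  fm = 0.48.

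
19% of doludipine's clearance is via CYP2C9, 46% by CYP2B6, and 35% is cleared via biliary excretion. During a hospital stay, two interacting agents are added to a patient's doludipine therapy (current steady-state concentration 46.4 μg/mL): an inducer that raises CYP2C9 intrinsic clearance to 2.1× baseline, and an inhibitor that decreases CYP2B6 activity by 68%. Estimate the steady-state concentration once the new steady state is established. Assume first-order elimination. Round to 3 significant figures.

CYP2C9: 0.19 × 2.1 = 0.399
CYP2B6: 0.46 × 0.32 = 0.1472
Other: 0.35 (unchanged)
New clearance relative to baseline: 0.399 + 0.1472 + 0.35 = 0.8962.
Dividing the baseline by the relative clearance: 46.4 / 0.8962 = 51.8 μg/mL.

51.8 μg/mL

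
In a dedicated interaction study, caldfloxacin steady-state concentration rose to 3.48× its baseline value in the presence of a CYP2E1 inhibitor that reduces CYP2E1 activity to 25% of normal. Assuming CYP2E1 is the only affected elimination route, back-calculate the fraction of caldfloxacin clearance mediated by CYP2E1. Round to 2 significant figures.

CL'/CL = 1 / 3.48 = 0.2874
0.25·fm + (1 − fm) = 0.2874
fm = (0.2874 − 1) / (0.25 − 1) = 0.95

0.95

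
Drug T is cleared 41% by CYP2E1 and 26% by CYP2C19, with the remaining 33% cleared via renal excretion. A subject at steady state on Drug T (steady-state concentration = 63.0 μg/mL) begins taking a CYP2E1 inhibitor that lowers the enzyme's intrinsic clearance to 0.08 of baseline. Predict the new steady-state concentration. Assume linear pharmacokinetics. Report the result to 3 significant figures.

101 μg/mL

The CYP2E1 pathway (41% of clearance) drops to 0.08× activity: 0.41 × 0.08 = 0.0328.
CYP2C19 (26%) and the residual 33% are unaffected.
CL_new/CL_old = 0.0328 + 0.26 + 0.33 = 0.6228.
Steady-state concentration ∝ 1/CL, so new value = 63.0 / 0.6228 = 101 μg/mL.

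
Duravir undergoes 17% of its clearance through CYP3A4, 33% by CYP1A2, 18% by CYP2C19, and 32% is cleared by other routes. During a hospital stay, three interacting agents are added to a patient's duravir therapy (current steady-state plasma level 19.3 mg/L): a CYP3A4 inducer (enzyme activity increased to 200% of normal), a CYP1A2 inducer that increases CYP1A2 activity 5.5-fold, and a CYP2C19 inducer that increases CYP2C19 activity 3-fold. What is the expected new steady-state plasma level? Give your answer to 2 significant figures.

6.4 mg/L

The CYP3A4 pathway (17% of clearance) rises to 2× activity: 0.17 × 2 = 0.34.
The CYP1A2 pathway (33% of clearance) increases to 5.5× activity: 0.33 × 5.5 = 1.815.
The CYP2C19 pathway (18% of clearance) increases to 3× activity: 0.18 × 3 = 0.54.
Non-CYP routes (32%) are unchanged.
Relative clearance = 0.34 + 1.815 + 0.54 + 0.32 = 3.015.
Steady-state plasma level ∝ 1/CL: new value = 19.3 / 3.015 = 6.4 mg/L.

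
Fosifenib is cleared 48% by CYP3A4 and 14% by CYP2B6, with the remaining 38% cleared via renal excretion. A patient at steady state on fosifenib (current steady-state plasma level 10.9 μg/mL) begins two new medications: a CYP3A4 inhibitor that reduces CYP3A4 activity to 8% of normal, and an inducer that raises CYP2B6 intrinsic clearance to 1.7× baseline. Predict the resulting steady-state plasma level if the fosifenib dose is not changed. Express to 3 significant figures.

CYP3A4: 0.48 × 0.08 = 0.0384
CYP2B6: 0.14 × 1.7 = 0.238
Other: 0.38 (unchanged)
Relative clearance = 0.0384 + 0.238 + 0.38 = 0.6564.
Steady-state plasma level ∝ 1/CL: new value = 10.9 / 0.6564 = 16.6 μg/mL.

16.6 μg/mL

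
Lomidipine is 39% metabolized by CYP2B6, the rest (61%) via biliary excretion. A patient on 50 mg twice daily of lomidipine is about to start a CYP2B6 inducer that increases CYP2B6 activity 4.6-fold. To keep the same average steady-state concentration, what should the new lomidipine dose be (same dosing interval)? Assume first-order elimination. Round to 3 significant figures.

CYP2B6: 0.39 × 4.6 = 1.794
Other: 0.61 (unchanged)
Relative clearance = 1.794 + 0.61 = 2.404.
Css,avg = (dose rate)/CL, so holding Css fixed requires dose ∝ CL: 50 × 2.404 = 120 mg.

120 mg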